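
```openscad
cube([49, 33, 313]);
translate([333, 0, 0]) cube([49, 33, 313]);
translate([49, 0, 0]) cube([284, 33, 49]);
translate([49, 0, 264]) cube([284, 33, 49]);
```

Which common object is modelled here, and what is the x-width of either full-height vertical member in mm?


A picture frame. The border width is 49 mm.

Four thin pieces enclosing a rectangular opening — a picture frame. The two full-height stiles are 313 mm tall; the top rail sits at z = 264 and is 49 mm tall, so the border above the opening is 313 − 264 = 49 mm, matching the stile x-width.


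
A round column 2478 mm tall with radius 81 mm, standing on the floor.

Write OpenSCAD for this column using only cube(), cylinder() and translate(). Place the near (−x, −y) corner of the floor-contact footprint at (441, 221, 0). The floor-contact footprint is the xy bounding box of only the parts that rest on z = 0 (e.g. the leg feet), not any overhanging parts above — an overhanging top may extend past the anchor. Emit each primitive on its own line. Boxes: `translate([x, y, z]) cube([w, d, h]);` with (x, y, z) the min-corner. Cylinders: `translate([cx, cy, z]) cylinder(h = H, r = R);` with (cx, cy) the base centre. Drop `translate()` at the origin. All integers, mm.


translate([522, 302, 0]) cylinder(h = 2478, r = 81);


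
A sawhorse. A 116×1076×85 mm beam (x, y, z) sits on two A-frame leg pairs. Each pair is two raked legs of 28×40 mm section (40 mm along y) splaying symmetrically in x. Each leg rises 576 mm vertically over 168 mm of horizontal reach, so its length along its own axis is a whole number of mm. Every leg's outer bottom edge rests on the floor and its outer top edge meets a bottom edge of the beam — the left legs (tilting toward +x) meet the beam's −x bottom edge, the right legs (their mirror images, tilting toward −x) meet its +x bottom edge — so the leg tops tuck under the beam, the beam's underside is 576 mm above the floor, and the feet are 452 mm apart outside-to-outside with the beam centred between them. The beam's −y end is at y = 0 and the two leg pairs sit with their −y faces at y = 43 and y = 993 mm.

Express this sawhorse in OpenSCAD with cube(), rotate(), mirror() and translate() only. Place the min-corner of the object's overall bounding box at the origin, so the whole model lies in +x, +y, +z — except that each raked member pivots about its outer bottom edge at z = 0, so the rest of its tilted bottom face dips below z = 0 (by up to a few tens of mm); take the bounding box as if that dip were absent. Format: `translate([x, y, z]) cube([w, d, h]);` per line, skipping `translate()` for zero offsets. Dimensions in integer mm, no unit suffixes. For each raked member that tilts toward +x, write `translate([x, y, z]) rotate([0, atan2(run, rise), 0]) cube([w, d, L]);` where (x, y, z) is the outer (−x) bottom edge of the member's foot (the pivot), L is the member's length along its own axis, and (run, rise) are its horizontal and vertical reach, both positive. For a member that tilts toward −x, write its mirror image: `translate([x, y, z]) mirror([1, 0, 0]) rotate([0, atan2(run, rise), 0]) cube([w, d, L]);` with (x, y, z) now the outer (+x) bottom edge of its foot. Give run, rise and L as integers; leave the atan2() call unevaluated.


translate([168, 0, 576]) cube([116, 1076, 85]);
translate([0, 43, 0]) rotate([0, atan2(168, 576), 0]) cube([28, 40, 600]);
translate([452, 43, 0]) mirror([1, 0, 0]) rotate([0, atan2(168, 576), 0]) cube([28, 40, 600]);
translate([0, 993, 0]) rotate([0, atan2(168, 576), 0]) cube([28, 40, 600]);
translate([452, 993, 0]) mirror([1, 0, 0]) rotate([0, atan2(168, 576), 0]) cube([28, 40, 600]);


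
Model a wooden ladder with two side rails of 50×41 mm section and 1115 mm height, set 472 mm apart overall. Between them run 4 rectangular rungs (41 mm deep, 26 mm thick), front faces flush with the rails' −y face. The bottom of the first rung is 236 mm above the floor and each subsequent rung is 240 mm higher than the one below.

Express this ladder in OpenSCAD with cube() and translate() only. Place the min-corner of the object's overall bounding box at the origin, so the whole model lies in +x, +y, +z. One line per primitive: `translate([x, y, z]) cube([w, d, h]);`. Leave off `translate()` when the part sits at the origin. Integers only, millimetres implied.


cube([50, 41, 1115]);
translate([422, 0, 0]) cube([50, 41, 1115]);
translate([50, 0, 236]) cube([372, 41, 26]);
translate([50, 0, 476]) cube([372, 41, 26]);
translate([50, 0, 716]) cube([372, 41, 26]);
translate([50, 0, 956]) cube([372, 41, 26]);


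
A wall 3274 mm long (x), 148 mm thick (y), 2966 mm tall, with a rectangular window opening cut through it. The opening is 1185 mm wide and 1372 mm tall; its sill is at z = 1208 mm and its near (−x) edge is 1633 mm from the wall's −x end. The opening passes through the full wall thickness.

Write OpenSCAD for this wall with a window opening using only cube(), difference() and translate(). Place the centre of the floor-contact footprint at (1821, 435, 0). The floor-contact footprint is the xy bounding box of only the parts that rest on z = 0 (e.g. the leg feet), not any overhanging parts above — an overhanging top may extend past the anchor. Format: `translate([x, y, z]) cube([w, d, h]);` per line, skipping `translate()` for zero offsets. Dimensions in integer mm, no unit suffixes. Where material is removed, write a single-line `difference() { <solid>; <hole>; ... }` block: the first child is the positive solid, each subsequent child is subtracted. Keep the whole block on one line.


difference() { translate([184, 361, 0]) cube([3274, 148, 2966]); translate([1817, 361, 1208]) cube([1185, 148, 1372]); }


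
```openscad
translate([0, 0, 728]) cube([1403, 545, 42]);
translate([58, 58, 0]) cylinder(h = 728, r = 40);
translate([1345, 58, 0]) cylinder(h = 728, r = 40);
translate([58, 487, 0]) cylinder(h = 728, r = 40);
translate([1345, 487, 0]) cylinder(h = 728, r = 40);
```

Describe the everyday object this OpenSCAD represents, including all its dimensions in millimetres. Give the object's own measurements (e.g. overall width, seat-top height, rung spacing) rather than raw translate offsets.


A table: top 1403 mm (x) × 545 mm (y), 42 mm thick, upper face at z = 770 mm, on four round legs of 80 mm diameter, each leg's bounding box inset 18 mm from the nearest pair of top edges from z = 0 to the bottom of the top.


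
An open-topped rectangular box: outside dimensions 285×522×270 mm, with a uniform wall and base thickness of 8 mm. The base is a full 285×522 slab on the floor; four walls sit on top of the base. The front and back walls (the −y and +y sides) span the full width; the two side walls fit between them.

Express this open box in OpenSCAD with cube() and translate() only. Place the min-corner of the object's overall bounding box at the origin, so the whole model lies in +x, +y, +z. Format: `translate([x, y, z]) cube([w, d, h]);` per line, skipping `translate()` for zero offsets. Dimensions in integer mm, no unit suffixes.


cube([285, 522, 8]);
translate([0, 0, 8]) cube([285, 8, 262]);
translate([0, 514, 8]) cube([285, 8, 262]);
translate([0, 8, 8]) cube([8, 506, 262]);
translate([277, 8, 8]) cube([8, 506, 262]);


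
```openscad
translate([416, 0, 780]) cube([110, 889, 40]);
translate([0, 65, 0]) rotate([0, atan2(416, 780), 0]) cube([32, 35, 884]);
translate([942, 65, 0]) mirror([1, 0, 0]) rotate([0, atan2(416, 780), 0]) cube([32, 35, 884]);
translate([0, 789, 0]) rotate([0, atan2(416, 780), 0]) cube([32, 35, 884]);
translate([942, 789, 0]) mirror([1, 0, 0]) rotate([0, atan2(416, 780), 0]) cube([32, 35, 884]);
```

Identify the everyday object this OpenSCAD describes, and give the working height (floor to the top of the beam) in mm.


A sawhorse. The overall height is 820 mm.

A beam across two mirrored pairs of raked legs — a sawhorse. The beam's underside is at z = 780 (matching the legs' vertical rise in atan2(416, 780)) and the beam is 40 mm tall, so its top is at 780 + 40 = 820 mm. The raked legs top out at the beam's underside, so that is the highest point.


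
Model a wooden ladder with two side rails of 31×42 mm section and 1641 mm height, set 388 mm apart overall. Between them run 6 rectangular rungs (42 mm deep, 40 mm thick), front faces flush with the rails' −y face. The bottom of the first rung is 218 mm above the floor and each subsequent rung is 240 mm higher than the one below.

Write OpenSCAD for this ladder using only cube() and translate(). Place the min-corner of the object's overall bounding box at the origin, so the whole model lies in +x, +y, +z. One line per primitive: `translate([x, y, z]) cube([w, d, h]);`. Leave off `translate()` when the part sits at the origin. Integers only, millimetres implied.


cube([31, 42, 1641]);
translate([357, 0, 0]) cube([31, 42, 1641]);
translate([31, 0, 218]) cube([326, 42, 40]);
translate([31, 0, 458]) cube([326, 42, 40]);
translate([31, 0, 698]) cube([326, 42, 40]);
translate([31, 0, 938]) cube([326, 42, 40]);
translate([31, 0, 1178]) cube([326, 42, 40]);
translate([31, 0, 1418]) cube([326, 42, 40]);


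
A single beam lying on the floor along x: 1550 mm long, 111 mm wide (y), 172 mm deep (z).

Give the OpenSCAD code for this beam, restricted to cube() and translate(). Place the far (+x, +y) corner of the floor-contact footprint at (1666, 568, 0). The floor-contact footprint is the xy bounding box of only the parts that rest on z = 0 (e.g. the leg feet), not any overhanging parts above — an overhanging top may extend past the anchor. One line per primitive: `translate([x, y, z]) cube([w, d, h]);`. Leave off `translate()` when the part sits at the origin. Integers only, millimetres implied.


translate([116, 457, 0]) cube([1550, 111, 172]);


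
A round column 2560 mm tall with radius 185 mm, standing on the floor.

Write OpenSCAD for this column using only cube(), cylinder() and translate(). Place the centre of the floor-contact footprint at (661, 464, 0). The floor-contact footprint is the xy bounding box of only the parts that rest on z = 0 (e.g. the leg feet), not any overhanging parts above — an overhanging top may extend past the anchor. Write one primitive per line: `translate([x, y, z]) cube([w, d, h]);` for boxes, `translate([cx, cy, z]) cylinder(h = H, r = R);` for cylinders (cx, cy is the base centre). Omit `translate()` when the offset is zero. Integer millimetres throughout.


translate([661, 464, 0]) cylinder(h = 2560, r = 185);


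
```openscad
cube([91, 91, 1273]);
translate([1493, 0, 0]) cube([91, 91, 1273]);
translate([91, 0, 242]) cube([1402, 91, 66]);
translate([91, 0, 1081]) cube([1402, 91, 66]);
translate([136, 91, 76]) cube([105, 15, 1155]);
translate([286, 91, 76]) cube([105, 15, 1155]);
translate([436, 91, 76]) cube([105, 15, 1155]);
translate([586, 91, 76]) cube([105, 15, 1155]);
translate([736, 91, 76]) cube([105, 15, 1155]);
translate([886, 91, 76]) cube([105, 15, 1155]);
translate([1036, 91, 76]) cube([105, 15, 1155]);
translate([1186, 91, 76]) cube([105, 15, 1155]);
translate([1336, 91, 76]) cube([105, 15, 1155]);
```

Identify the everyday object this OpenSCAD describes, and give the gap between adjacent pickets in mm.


A fence section. The picket gap is 45 mm.

Two posts, two rails, 9 pickets — a fence section. Span 1402 mm holds 9 pickets of 105 mm with 10 equal gaps: ⌊(1402 − 9·105) / 10⌋ = 45 mm.


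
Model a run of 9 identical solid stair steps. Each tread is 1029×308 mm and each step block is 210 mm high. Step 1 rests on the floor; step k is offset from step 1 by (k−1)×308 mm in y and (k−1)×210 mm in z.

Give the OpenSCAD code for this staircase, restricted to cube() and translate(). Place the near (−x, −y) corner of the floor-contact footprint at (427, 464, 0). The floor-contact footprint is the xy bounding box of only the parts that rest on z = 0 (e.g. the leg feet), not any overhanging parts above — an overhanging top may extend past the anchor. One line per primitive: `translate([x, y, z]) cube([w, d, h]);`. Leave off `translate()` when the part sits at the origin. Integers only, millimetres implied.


translate([427, 464, 0]) cube([1029, 308, 210]);
translate([427, 772, 210]) cube([1029, 308, 210]);
translate([427, 1080, 420]) cube([1029, 308, 210]);
translate([427, 1388, 630]) cube([1029, 308, 210]);
translate([427, 1696, 840]) cube([1029, 308, 210]);
translate([427, 2004, 1050]) cube([1029, 308, 210]);
translate([427, 2312, 1260]) cube([1029, 308, 210]);
translate([427, 2620, 1470]) cube([1029, 308, 210]);
translate([427, 2928, 1680]) cube([1029, 308, 210]);


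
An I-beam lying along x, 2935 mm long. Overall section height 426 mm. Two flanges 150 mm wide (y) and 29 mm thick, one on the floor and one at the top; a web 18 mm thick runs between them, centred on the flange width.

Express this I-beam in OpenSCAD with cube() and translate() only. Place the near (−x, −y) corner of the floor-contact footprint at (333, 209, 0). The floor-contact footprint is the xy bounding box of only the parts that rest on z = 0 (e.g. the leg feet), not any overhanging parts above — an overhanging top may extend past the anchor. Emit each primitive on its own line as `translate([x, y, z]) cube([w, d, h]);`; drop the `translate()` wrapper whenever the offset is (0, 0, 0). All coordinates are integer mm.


translate([333, 209, 0]) cube([2935, 150, 29]);
translate([333, 275, 29]) cube([2935, 18, 368]);
translate([333, 209, 397]) cube([2935, 150, 29]);


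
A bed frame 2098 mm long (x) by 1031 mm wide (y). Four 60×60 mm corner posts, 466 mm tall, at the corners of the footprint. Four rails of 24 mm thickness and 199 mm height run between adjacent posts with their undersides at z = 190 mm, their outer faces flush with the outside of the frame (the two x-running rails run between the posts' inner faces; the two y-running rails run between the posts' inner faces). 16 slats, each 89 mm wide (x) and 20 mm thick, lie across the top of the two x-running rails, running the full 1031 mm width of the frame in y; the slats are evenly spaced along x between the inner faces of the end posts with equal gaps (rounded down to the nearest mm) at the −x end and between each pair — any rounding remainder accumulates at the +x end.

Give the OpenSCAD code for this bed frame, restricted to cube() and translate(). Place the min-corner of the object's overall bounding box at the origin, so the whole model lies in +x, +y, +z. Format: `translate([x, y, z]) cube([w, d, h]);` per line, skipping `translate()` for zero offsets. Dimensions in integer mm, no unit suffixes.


cube([60, 60, 466]);
translate([0, 971, 0]) cube([60, 60, 466]);
translate([2038, 0, 0]) cube([60, 60, 466]);
translate([2038, 971, 0]) cube([60, 60, 466]);
translate([60, 0, 190]) cube([1978, 24, 199]);
translate([60, 1007, 190]) cube([1978, 24, 199]);
translate([0, 60, 190]) cube([24, 911, 199]);
translate([2074, 60, 190]) cube([24, 911, 199]);
translate([92, 0, 389]) cube([89, 1031, 20]);
translate([213, 0, 389]) cube([89, 1031, 20]);
translate([334, 0, 389]) cube([89, 1031, 20]);
translate([455, 0, 389]) cube([89, 1031, 20]);
translate([576, 0, 389]) cube([89, 1031, 20]);
translate([697, 0, 389]) cube([89, 1031, 20]);
translate([818, 0, 389]) cube([89, 1031, 20]);
translate([939, 0, 389]) cube([89, 1031, 20]);
translate([1060, 0, 389]) cube([89, 1031, 20]);
translate([1181, 0, 389]) cube([89, 1031, 20]);
translate([1302, 0, 389]) cube([89, 1031, 20]);
translate([1423, 0, 389]) cube([89, 1031, 20]);
translate([1544, 0, 389]) cube([89, 1031, 20]);
translate([1665, 0, 389]) cube([89, 1031, 20]);
translate([1786, 0, 389]) cube([89, 1031, 20]);
translate([1907, 0, 389]) cube([89, 1031, 20]);


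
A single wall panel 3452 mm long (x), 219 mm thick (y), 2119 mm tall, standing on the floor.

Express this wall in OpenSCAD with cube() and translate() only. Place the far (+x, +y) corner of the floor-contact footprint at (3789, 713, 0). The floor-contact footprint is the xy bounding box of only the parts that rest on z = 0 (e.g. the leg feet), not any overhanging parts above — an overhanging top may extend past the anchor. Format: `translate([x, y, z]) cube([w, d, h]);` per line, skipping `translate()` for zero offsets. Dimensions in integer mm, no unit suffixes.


translate([337, 494, 0]) cube([3452, 219, 2119]);


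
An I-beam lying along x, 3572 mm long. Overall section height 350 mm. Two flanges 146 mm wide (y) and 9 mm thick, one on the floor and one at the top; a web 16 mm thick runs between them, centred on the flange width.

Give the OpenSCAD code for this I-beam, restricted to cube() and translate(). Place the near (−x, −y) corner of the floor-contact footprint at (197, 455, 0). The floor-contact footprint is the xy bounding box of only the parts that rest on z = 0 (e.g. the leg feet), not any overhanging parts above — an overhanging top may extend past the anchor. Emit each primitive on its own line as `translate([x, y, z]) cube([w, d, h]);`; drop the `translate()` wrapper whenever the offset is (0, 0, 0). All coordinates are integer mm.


translate([197, 455, 0]) cube([3572, 146, 9]);
translate([197, 520, 9]) cube([3572, 16, 332]);
translate([197, 455, 341]) cube([3572, 146, 9]);


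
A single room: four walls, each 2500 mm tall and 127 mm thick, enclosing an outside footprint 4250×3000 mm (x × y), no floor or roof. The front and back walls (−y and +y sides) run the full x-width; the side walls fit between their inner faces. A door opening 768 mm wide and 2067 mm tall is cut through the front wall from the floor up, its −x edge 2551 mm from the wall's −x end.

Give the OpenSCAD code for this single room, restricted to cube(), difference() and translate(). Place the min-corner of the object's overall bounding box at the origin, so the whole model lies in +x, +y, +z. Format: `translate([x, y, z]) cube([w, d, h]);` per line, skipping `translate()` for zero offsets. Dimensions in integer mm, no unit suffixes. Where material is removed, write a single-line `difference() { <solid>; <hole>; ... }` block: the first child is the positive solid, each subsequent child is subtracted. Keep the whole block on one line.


difference() { cube([4250, 127, 2500]); translate([2551, 0, 0]) cube([768, 127, 2067]); }
translate([0, 2873, 0]) cube([4250, 127, 2500]);
translate([0, 127, 0]) cube([127, 2746, 2500]);
translate([4123, 127, 0]) cube([127, 2746, 2500]);


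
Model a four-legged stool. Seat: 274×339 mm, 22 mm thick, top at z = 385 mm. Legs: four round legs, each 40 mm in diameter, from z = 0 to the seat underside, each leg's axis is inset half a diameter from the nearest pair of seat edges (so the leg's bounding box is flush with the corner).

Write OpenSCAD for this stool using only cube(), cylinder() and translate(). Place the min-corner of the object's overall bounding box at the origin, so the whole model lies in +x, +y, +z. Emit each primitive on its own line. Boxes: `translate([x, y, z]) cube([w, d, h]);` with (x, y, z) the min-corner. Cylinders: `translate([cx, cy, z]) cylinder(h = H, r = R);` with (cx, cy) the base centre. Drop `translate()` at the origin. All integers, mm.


translate([0, 0, 363]) cube([274, 339, 22]);
translate([20, 20, 0]) cylinder(h = 363, r = 20);
translate([254, 20, 0]) cylinder(h = 363, r = 20);
translate([20, 319, 0]) cylinder(h = 363, r = 20);
translate([254, 319, 0]) cylinder(h = 363, r = 20);


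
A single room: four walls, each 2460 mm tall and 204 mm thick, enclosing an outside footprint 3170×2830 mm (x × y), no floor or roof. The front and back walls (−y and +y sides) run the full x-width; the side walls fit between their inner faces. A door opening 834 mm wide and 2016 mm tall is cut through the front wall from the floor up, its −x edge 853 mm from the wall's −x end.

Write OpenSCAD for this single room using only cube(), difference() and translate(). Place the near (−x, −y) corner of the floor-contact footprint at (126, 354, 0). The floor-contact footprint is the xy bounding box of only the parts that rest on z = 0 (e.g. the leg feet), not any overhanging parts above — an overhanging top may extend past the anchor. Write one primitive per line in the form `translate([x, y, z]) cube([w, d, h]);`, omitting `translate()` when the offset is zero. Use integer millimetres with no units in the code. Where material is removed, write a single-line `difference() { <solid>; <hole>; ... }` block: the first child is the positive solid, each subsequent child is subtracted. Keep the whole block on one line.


difference() { translate([126, 354, 0]) cube([3170, 204, 2460]); translate([979, 354, 0]) cube([834, 204, 2016]); }
translate([126, 2980, 0]) cube([3170, 204, 2460]);
translate([126, 558, 0]) cube([204, 2422, 2460]);
translate([3092, 558, 0]) cube([204, 2422, 2460]);


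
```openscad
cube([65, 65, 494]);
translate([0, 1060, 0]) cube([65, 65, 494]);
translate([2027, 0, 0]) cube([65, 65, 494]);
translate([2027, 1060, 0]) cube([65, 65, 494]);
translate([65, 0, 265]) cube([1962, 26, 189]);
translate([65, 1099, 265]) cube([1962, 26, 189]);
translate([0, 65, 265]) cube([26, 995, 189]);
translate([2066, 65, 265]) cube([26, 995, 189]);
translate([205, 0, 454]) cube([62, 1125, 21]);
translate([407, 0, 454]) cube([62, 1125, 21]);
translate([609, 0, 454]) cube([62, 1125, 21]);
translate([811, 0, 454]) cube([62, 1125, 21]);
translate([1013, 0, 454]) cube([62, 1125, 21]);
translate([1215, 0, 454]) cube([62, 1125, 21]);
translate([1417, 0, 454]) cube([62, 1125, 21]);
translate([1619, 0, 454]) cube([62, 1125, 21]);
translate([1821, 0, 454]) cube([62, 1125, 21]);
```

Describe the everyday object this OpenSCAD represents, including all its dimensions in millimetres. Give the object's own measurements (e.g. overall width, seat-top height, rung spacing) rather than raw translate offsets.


A bed frame 2092 mm long (x) by 1125 mm wide (y). Four 65×65 mm corner posts, 494 mm tall, at the corners of the footprint. Four rails of 26 mm thickness and 189 mm height run between adjacent posts with their undersides at z = 265 mm, their outer faces flush with the outside of the frame (the two x-running rails run between the posts' inner faces; the two y-running rails run between the posts' inner faces). 9 slats, each 62 mm wide (x) and 21 mm thick, lie across the top of the two x-running rails, running the full 1125 mm width of the frame in y; along x they sit between the end posts with a 140 mm gap after the −x posts and between neighbouring slats, leaving 144 mm before the +x posts.


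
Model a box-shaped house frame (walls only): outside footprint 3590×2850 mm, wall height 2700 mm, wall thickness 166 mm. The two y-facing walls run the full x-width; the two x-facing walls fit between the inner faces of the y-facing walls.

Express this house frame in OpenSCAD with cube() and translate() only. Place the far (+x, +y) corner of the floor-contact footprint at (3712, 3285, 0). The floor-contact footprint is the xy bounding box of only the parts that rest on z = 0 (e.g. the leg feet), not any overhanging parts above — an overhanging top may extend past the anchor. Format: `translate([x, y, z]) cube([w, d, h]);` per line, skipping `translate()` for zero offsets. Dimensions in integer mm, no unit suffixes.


translate([122, 435, 0]) cube([3590, 166, 2700]);
translate([122, 3119, 0]) cube([3590, 166, 2700]);
translate([122, 601, 0]) cube([166, 2518, 2700]);
translate([3546, 601, 0]) cube([166, 2518, 2700]);


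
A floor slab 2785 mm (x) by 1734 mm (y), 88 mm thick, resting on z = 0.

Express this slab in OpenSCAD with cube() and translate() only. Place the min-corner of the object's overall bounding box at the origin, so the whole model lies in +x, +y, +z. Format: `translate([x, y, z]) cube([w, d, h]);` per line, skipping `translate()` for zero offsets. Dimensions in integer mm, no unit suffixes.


cube([2785, 1734, 88]);


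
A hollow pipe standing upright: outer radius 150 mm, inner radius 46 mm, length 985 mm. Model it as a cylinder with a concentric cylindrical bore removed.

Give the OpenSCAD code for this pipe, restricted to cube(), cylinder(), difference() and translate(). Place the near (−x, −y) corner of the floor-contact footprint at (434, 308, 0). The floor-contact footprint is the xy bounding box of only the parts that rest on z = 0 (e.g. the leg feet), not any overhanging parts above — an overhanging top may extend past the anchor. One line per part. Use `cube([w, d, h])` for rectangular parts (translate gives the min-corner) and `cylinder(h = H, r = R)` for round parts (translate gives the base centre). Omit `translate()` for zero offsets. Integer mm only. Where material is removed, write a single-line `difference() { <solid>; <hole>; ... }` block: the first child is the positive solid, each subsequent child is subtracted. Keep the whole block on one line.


difference() { translate([584, 458, 0]) cylinder(h = 985, r = 150); translate([584, 458, 0]) cylinder(h = 985, r = 46); }


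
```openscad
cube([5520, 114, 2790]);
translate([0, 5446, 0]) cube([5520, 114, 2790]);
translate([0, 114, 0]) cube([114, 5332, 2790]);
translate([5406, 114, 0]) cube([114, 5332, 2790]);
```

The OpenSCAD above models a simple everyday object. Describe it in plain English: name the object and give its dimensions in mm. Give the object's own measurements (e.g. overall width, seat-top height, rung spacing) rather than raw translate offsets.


The wall frame of a small rectangular building: four walls, each 2790 mm tall and 114 mm thick, enclosing a footprint 5520 mm (x) by 5560 mm (y) outside-to-outside, with no floor or roof. The front and back walls (the −y and +y sides) span the full width; the two side walls fit between them.


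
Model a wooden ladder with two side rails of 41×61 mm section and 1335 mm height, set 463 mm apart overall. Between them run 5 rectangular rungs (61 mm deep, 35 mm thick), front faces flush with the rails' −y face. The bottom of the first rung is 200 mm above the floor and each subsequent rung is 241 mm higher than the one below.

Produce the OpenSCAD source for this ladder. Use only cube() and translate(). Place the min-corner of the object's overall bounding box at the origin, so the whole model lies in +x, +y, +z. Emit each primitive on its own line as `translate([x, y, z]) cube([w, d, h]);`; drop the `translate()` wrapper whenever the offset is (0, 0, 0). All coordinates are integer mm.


cube([41, 61, 1335]);
translate([422, 0, 0]) cube([41, 61, 1335]);
translate([41, 0, 200]) cube([381, 61, 35]);
translate([41, 0, 441]) cube([381, 61, 35]);
translate([41, 0, 682]) cube([381, 61, 35]);
translate([41, 0, 923]) cube([381, 61, 35]);
translate([41, 0, 1164]) cube([381, 61, 35]);


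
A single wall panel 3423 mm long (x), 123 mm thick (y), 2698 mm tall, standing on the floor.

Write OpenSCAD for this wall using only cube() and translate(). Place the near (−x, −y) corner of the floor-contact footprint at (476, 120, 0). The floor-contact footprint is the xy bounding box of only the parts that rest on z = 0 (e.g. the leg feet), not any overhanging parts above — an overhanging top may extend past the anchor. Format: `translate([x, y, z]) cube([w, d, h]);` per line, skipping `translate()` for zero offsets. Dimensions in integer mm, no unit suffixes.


translate([476, 120, 0]) cube([3423, 123, 2698]);


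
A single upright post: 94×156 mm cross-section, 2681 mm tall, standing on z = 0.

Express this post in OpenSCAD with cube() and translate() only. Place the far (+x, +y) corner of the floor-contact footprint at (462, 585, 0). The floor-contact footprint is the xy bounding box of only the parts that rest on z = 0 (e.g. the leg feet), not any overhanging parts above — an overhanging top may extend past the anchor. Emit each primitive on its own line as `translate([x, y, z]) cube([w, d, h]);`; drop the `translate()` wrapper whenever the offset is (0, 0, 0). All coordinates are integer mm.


translate([368, 429, 0]) cube([94, 156, 2681]);


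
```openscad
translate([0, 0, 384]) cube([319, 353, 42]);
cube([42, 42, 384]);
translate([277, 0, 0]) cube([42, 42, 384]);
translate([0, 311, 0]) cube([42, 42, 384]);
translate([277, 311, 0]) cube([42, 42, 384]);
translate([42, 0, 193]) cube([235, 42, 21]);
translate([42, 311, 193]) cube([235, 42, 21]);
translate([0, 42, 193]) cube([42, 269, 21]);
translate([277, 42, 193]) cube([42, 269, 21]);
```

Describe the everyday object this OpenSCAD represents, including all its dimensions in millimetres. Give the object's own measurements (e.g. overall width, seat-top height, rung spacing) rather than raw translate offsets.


A four-legged stool. The seat is a 319×353×42 mm slab whose top surface is at z = 426 mm; four square legs, each 42×42 mm in cross-section, run from the floor (z = 0) to the underside of the seat, each flush with a corner of the seat. Four stretchers, 42 mm wide and 21 mm tall, connect adjacent legs with their undersides at z = 193 mm, each running between the inner faces of the legs it joins and aligned with the legs' outer faces on the other axis.


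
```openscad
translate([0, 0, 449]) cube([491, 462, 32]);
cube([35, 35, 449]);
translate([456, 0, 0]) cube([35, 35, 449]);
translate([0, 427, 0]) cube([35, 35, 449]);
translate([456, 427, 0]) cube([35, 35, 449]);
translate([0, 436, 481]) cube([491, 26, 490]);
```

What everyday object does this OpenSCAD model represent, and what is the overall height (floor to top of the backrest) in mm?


A chair. The overall height is 971 mm.

A slab on four corner posts with a tall panel at the back — a chair. The seat slab sits at z = 449 with thickness 32, and the 490 mm backrest starts at the seat top, so the overall height is 449 + 32 + 490 = 971 mm.


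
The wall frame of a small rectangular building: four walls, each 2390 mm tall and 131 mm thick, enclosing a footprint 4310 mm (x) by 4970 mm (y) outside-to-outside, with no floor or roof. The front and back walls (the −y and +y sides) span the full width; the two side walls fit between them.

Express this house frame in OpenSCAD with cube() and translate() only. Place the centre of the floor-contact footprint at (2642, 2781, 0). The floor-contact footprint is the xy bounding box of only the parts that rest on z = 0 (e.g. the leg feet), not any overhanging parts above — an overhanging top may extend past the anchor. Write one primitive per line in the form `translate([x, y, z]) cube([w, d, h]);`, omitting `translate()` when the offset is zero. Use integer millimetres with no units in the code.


translate([487, 296, 0]) cube([4310, 131, 2390]);
translate([487, 5135, 0]) cube([4310, 131, 2390]);
translate([487, 427, 0]) cube([131, 4708, 2390]);
translate([4666, 427, 0]) cube([131, 4708, 2390]);


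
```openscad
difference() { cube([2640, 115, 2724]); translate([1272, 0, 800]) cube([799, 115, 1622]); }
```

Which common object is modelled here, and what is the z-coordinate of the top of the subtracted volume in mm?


A wall with a window opening. The window head height is 2422 mm.

A wall with a rectangular opening subtracted — a window. Sill at z = 800, opening 1622 mm tall, so the head is at 800 + 1622 = 2422 mm.


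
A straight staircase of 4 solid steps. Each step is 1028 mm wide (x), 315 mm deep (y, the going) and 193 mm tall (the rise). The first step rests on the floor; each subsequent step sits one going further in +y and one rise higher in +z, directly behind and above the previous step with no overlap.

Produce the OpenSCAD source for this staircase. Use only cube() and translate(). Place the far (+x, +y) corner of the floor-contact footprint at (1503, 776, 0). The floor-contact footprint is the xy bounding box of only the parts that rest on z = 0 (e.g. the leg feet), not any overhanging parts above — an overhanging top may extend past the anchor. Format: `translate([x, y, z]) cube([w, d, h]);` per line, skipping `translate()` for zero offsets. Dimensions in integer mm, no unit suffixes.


translate([475, 461, 0]) cube([1028, 315, 193]);
translate([475, 776, 193]) cube([1028, 315, 193]);
translate([475, 1091, 386]) cube([1028, 315, 193]);
translate([475, 1406, 579]) cube([1028, 315, 193]);


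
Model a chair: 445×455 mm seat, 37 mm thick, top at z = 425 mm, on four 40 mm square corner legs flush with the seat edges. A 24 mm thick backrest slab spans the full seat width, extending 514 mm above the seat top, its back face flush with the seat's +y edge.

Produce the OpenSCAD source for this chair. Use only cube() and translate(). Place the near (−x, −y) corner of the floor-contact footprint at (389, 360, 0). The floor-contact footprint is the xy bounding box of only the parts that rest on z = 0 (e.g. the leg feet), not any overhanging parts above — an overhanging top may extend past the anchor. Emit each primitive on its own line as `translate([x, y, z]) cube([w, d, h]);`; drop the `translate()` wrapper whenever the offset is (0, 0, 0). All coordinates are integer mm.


translate([389, 360, 388]) cube([445, 455, 37]);
translate([389, 360, 0]) cube([40, 40, 388]);
translate([794, 360, 0]) cube([40, 40, 388]);
translate([389, 775, 0]) cube([40, 40, 388]);
translate([794, 775, 0]) cube([40, 40, 388]);
translate([389, 791, 425]) cube([445, 24, 514]);


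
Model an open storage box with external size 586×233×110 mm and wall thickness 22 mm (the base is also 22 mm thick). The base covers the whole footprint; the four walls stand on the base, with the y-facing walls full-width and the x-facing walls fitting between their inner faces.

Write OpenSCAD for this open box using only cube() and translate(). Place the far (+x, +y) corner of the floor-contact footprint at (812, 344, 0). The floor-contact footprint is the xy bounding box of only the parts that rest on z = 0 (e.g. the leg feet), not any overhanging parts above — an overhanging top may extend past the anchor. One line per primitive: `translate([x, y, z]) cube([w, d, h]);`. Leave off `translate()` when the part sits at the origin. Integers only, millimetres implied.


translate([226, 111, 0]) cube([586, 233, 22]);
translate([226, 111, 22]) cube([586, 22, 88]);
translate([226, 322, 22]) cube([586, 22, 88]);
translate([226, 133, 22]) cube([22, 189, 88]);
translate([790, 133, 22]) cube([22, 189, 88]);


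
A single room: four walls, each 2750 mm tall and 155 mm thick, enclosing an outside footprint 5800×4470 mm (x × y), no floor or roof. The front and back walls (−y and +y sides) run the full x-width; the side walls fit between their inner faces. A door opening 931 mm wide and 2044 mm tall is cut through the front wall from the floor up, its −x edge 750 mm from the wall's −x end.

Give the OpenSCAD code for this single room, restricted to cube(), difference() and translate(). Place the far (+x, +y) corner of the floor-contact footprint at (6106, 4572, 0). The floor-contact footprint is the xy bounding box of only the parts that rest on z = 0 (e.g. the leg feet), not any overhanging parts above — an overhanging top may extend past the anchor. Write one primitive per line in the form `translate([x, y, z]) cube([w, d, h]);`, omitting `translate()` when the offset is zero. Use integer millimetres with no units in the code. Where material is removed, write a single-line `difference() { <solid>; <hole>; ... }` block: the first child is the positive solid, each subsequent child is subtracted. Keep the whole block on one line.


difference() { translate([306, 102, 0]) cube([5800, 155, 2750]); translate([1056, 102, 0]) cube([931, 155, 2044]); }
translate([306, 4417, 0]) cube([5800, 155, 2750]);
translate([306, 257, 0]) cube([155, 4160, 2750]);
translate([5951, 257, 0]) cube([155, 4160, 2750]);


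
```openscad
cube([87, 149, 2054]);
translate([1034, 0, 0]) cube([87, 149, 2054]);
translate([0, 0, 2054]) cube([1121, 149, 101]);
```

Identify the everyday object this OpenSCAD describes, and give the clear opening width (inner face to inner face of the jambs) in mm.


A door frame. The clear opening width is 947 mm.

Two 2054 mm tall posts with a header on top — a door frame. The left jamb is 87 mm wide at x = 0; the right jamb starts at x = 1034. The clear opening is 1034 − 87 = 947 mm.


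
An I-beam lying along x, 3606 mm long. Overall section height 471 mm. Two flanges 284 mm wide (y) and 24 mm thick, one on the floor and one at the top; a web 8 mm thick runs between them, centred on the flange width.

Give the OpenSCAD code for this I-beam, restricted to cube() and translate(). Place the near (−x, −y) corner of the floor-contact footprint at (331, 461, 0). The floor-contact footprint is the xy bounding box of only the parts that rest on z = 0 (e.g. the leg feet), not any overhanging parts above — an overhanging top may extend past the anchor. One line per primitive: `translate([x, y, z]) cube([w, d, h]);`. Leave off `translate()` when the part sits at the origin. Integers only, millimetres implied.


translate([331, 461, 0]) cube([3606, 284, 24]);
translate([331, 599, 24]) cube([3606, 8, 423]);
translate([331, 461, 447]) cube([3606, 284, 24]);


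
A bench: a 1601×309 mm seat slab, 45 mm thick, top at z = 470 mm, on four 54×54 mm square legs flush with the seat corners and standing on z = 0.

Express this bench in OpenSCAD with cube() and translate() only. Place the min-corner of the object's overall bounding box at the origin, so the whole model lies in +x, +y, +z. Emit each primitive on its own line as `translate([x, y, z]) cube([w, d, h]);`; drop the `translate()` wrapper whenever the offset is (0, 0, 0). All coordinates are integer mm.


// leg_h = 470 − 45 = 425
translate([0, 0, 425]) cube([1601, 309, 45]);
cube([54, 54, 425]);
translate([0, 255, 0]) cube([54, 54, 425]);
translate([1547, 0, 0]) cube([54, 54, 425]);
translate([1547, 255, 0]) cube([54, 54, 425]);


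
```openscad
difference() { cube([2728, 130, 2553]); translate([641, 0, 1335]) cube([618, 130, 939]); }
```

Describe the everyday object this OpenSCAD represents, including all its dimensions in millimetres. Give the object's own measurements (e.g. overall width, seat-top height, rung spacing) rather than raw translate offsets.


A wall 2728 mm long (x), 130 mm thick (y), 2553 mm tall, with a rectangular window opening cut through it. The opening is 618 mm wide and 939 mm tall; its sill is at z = 1335 mm and its near (−x) edge is 641 mm from the wall's −x end. The opening passes through the full wall thickness.


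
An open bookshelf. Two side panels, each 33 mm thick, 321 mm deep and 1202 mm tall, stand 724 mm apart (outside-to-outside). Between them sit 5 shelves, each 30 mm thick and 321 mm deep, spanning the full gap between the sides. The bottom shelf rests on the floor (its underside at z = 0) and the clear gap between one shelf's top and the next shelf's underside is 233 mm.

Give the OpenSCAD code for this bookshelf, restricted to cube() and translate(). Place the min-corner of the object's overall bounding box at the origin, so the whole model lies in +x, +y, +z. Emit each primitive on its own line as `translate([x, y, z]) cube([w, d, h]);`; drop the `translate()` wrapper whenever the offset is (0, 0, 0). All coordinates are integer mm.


cube([33, 321, 1202]);
translate([691, 0, 0]) cube([33, 321, 1202]);
translate([33, 0, 0]) cube([658, 321, 30]);
translate([33, 0, 263]) cube([658, 321, 30]);
translate([33, 0, 526]) cube([658, 321, 30]);
translate([33, 0, 789]) cube([658, 321, 30]);
translate([33, 0, 1052]) cube([658, 321, 30]);


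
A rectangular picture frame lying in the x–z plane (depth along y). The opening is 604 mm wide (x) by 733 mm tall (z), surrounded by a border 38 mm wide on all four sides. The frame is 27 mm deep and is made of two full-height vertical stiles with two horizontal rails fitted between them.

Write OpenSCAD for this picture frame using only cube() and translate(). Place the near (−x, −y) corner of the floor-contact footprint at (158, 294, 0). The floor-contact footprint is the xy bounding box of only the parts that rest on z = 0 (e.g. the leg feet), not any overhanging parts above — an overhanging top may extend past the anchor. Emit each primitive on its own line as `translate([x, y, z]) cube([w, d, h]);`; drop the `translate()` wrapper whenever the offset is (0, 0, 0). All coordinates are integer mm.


translate([158, 294, 0]) cube([38, 27, 809]);
translate([800, 294, 0]) cube([38, 27, 809]);
translate([196, 294, 0]) cube([604, 27, 38]);
translate([196, 294, 771]) cube([604, 27, 38]);
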